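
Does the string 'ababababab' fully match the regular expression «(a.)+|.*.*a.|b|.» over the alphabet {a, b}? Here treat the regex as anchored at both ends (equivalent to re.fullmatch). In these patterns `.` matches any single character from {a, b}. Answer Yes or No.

Yes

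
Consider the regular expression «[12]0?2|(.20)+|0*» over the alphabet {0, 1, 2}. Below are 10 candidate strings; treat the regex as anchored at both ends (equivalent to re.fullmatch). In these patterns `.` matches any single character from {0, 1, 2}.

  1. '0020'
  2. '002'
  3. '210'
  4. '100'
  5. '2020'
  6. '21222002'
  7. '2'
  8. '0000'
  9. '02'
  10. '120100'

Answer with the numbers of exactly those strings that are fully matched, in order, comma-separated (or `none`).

8

1 → no match
2 → no match
3 → no match
4 → no match
5 → no match
6 → no match
7 → no match
8 → match
9 → no match
10 → no match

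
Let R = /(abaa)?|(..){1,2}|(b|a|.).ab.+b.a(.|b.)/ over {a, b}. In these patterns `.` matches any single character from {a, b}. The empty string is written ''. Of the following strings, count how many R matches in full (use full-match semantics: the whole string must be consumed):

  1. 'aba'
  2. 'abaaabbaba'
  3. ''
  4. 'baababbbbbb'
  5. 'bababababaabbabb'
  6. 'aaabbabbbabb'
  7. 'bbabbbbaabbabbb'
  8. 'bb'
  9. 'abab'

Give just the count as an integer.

1 → no match
2 → no match
3 → match
4 → no match
5 → no match
6 → match
7 → no match
8 → match
9 → match
Total matched: 4

4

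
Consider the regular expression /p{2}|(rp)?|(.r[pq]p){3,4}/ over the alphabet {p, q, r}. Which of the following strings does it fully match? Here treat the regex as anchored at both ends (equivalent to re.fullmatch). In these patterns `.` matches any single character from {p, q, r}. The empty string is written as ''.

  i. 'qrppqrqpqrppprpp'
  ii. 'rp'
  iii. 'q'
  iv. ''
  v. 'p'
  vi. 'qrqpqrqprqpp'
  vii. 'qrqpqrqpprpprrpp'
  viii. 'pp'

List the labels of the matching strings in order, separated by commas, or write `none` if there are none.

i, ii, iv, vii, viii

i → match
ii → match
iii → no match
iv → match
v → no match
vi → no match
vii → match
viii → match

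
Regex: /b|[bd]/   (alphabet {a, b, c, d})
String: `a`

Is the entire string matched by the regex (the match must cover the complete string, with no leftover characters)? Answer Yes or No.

No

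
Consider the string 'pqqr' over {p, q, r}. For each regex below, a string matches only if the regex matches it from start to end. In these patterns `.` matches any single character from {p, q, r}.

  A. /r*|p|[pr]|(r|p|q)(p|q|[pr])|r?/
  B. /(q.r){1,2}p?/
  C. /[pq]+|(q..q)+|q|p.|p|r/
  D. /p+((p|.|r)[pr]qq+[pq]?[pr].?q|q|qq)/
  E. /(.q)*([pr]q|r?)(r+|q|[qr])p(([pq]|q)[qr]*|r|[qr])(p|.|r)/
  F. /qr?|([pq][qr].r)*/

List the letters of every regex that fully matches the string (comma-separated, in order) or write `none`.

F

A → no match
B → no match — must start with 'q'
C → no match
D → no match
E → no match
F → match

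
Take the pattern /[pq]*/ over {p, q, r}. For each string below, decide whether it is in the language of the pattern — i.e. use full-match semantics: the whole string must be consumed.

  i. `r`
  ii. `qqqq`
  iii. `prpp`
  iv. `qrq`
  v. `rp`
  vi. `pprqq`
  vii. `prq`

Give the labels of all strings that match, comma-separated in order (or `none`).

ii

i → no match
ii → match
iii → no match
iv → no match
v → no match
vi → no match
vii → no match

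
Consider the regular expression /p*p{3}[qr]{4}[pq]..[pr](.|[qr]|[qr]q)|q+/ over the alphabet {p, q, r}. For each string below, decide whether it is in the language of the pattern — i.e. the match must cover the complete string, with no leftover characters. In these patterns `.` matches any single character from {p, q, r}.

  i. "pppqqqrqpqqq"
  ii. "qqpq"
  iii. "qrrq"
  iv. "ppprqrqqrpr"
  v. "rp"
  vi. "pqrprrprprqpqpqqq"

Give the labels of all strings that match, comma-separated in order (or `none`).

i → no match
ii → no match
iii → no match
iv → no match
v → no match
vi → no match

none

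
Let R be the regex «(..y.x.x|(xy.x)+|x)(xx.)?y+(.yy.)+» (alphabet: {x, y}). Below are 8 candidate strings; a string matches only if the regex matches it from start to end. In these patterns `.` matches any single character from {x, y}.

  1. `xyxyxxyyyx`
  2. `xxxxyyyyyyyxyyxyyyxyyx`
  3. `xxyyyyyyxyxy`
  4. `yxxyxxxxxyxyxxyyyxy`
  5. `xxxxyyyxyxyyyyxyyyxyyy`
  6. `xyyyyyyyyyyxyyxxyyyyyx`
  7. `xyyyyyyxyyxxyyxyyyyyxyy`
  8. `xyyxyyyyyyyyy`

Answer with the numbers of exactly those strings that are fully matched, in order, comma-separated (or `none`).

1 → no match
2 → no match
3 → no match
4 → no match
5 → no match
6 → no match
7 → no match
8 → match

8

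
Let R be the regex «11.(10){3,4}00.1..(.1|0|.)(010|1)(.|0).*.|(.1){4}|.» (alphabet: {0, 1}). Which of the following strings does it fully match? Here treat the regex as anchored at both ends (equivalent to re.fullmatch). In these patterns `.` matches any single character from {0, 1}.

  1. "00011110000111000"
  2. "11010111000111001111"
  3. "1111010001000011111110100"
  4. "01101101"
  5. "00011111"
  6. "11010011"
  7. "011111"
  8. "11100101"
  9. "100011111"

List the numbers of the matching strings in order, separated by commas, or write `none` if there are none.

1 → no match
2 → no match
3 → no match
4 → no match
5 → no match
6 → no match
7 → no match
8 → no match
9 → no match

none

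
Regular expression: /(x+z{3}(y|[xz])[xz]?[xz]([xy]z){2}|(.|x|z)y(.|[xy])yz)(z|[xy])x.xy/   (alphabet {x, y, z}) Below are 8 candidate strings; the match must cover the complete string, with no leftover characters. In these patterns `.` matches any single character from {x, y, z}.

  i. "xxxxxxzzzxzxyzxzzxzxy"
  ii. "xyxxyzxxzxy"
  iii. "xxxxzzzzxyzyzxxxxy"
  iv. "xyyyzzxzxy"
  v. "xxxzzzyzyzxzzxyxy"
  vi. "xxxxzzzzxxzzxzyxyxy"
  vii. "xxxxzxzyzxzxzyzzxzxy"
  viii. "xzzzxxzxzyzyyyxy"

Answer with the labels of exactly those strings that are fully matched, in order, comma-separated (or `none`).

i, iii, iv, v

i → match
ii → no match
iii → match
iv → match
v → match
vi → no match
vii → no match
viii → no match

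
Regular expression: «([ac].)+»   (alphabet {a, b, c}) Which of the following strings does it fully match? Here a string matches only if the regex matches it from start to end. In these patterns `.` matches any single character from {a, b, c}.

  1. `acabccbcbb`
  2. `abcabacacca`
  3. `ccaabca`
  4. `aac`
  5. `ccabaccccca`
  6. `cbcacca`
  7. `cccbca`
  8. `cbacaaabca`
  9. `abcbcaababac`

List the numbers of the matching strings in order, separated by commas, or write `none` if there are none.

1 → no match
2 → no match
3 → no match
4 → no match
5 → no match
6 → no match
7 → match
8 → match
9 → match

7, 8, 9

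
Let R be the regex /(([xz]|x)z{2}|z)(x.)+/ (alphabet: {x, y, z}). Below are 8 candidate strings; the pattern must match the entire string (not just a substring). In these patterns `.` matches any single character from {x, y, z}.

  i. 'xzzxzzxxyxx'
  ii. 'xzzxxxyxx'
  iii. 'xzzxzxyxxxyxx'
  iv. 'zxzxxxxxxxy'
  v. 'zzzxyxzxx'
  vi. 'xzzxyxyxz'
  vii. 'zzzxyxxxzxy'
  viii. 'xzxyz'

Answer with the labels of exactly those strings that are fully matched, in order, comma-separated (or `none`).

ii, iii, iv, v, vi, vii

i → no match
ii → match
iii → match
iv → match
v → match
vi → match
vii → match
viii → no match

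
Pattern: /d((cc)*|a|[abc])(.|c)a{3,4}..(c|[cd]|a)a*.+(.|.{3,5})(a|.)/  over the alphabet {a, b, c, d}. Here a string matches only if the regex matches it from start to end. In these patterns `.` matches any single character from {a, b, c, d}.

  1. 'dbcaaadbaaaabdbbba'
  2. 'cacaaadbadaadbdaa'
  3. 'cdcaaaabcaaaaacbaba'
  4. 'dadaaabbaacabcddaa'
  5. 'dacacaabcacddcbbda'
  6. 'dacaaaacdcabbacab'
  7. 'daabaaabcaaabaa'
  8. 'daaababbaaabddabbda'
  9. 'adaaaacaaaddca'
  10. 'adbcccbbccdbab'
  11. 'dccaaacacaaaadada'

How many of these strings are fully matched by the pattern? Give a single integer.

1 → match
2 → no match — must start with 'd'
3 → no match — must start with 'd'
4 → match
5 → no match
6 → match
7 → no match
8 → no match
9 → no match — must start with 'd'
10 → no match — must start with 'd'
11 → match
Total matched: 4

4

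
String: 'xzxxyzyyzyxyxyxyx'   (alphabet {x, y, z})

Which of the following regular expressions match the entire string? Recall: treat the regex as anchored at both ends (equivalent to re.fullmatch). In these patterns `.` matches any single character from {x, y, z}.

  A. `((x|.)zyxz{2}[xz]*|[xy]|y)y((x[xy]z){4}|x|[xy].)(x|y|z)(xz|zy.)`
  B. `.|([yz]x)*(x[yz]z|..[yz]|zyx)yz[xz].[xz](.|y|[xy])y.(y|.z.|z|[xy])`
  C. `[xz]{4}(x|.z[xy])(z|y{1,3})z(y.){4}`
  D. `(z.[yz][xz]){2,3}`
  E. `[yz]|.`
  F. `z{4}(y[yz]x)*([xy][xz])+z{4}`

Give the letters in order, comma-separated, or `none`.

A → no match
B → no match
C → match
D → no match — must start with 'z'
E → no match
F → no match — must start with 'z'

C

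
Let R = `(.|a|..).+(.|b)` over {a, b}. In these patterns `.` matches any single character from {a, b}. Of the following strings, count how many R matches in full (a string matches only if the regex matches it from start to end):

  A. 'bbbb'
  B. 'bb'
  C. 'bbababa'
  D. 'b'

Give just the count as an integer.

A → match
B → no match
C → match
D → no match
Total matched: 2

2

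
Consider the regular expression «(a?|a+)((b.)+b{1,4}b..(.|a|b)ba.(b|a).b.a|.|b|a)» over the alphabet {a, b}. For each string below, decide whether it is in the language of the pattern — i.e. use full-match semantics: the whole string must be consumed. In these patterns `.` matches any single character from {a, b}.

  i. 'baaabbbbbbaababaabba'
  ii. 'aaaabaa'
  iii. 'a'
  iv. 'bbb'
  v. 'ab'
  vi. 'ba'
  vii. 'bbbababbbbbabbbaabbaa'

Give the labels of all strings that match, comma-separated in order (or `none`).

iii, v

i → no match
ii → no match
iii → match
iv → no match
v → match
vi → no match
vii → no match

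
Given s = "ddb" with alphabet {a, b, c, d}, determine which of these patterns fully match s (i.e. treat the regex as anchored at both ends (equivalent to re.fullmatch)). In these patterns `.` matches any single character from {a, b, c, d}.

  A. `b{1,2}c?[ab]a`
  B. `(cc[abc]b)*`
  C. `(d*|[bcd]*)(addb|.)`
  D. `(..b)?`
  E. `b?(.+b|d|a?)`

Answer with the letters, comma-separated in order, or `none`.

A → no match — must start with "b"
B → no match
C → match
D → match
E → match

C, D, E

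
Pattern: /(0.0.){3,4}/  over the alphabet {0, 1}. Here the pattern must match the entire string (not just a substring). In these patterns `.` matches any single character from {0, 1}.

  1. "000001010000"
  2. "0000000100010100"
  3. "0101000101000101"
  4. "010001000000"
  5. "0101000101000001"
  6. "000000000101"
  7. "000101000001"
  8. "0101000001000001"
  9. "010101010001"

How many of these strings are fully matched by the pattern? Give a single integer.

9

1. "000001010000" → match
2 → match
3 → match
4. "010001000000" → match
5 → match
6. "000000000101" → match
7. "000101000001" → match
8 → match
9. "010101010001" → match
Total matched: 9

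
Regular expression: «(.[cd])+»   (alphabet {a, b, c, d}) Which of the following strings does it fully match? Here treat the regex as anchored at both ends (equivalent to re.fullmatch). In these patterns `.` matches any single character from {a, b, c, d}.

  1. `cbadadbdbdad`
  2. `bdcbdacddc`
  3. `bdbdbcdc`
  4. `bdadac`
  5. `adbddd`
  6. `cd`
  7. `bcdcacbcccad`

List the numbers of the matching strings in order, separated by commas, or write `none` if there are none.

3, 4, 5, 6, 7

1 → no match
2 → no match
3 → match
4 → match
5 → match
6 → match
7 → match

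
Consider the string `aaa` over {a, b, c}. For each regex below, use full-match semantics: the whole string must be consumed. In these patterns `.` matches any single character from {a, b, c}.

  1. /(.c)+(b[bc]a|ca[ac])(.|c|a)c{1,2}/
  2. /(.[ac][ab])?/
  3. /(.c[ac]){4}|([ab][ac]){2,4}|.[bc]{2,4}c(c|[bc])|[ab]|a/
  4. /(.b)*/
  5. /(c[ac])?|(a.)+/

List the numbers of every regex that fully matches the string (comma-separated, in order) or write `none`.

1 → no match — must end with `c`
2 → match
3 → no match
4 → no match
5 → no match

2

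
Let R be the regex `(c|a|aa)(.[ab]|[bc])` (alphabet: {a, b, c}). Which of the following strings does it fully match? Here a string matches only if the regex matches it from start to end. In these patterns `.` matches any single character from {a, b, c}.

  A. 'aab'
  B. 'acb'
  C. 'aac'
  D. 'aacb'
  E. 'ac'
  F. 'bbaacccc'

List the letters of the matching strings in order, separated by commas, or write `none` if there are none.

A, B, C, D, E

A → match
B → match
C → match
D → match
E → match
F → no match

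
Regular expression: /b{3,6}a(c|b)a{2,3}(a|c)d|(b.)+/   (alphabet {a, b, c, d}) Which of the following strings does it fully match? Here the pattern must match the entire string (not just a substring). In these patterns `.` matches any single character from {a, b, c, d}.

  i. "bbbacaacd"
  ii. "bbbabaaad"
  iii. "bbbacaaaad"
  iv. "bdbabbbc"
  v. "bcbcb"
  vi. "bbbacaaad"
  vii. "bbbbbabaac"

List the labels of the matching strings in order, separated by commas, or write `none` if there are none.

i → match
ii → match
iii → match
iv → match
v → no match
vi → match
vii → no match

i, ii, iii, iv, vi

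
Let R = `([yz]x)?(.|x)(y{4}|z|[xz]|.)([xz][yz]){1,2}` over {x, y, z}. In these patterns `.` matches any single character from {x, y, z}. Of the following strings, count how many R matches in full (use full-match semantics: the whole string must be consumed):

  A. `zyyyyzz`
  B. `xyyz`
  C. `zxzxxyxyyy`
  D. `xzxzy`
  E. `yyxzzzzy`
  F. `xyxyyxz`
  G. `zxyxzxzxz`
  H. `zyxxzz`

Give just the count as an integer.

A → match
B → no match
C → no match
D → no match
E → no match
F → no match
G → no match
H → no match
Total matched: 1

1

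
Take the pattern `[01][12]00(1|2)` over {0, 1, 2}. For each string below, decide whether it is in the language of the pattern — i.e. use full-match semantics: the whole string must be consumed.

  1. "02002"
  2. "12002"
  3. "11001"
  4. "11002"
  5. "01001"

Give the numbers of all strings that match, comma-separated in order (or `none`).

1 → match
2 → match
3 → match
4 → match
5 → match

1, 2, 3, 4, 5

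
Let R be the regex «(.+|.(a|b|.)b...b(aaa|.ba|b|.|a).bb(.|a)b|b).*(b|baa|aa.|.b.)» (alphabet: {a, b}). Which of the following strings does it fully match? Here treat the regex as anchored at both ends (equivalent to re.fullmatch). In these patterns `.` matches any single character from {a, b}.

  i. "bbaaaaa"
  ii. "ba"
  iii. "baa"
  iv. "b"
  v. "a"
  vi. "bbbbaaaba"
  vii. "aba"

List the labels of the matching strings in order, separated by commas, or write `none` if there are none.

i, vi

i. "bbaaaaa" → match
ii. "ba" → no match
iii. "baa" → no match
iv. "b" → no match
v. "a" → no match
vi. "bbbbaaaba" → match
vii. "aba" → no match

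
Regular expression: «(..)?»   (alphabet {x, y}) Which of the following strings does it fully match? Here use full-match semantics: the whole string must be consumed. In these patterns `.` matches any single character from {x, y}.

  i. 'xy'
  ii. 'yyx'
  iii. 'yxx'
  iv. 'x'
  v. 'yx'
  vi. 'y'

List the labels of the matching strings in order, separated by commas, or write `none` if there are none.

i, v

i. 'xy' → match
ii. 'yyx' → no match
iii. 'yxx' → no match
iv. 'x' → no match
v. 'yx' → match
vi. 'y' → no match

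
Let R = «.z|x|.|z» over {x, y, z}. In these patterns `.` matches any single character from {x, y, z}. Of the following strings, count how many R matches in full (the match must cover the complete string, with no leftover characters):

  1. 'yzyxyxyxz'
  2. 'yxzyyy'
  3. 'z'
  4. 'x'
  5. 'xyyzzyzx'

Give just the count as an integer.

2

1 → no match
2 → no match
3 → match
4 → match
5 → no match
Total matched: 2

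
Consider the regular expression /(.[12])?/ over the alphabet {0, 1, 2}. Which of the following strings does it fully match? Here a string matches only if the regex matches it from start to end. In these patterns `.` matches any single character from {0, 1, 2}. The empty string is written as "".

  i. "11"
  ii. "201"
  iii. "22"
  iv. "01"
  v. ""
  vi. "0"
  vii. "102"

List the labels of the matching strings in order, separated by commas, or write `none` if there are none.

i. "11" → match
ii. "201" → no match
iii. "22" → match
iv. "01" → match
v. "" → match
vi. "0" → no match
vii. "102" → no match

i, iii, iv, v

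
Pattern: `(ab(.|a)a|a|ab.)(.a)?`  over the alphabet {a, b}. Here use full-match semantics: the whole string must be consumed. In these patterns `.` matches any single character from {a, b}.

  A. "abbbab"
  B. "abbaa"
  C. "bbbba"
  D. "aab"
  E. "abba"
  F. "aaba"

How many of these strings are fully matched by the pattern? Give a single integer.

2

A → no match
B → match
C → no match
D → no match
E → match
F → no match
Total matched: 2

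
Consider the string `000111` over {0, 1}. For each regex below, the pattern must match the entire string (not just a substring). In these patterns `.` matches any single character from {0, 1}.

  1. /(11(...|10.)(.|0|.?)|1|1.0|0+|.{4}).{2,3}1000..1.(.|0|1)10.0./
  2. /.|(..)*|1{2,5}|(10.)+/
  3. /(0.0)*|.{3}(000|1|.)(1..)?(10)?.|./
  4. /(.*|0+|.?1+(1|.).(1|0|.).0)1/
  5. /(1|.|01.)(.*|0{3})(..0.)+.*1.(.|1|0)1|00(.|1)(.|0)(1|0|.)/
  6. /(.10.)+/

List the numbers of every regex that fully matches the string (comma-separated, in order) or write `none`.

2, 4

1 → no match
2 → match
3 → no match
4 → match
5 → no match
6 → no match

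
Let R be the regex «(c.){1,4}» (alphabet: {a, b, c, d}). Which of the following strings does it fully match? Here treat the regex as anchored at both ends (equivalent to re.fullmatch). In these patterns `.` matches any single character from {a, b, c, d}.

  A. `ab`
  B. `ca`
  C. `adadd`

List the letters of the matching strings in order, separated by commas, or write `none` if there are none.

A → no match — must start with `c`
B → match
C → no match — must start with `c`

B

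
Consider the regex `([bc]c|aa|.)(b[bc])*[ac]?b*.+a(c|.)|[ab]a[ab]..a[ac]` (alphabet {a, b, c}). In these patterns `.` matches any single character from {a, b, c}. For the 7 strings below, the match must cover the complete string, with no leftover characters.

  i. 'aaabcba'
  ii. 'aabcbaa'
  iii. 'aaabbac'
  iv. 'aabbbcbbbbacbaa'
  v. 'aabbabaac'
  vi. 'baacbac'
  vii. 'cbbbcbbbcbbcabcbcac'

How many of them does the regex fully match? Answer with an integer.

6

i. 'aaabcba' → no match
ii. 'aabcbaa' → match
iii. 'aaabbac' → match
iv → match
v. 'aabbabaac' → match
vi. 'baacbac' → match
vii → match
Total matched: 6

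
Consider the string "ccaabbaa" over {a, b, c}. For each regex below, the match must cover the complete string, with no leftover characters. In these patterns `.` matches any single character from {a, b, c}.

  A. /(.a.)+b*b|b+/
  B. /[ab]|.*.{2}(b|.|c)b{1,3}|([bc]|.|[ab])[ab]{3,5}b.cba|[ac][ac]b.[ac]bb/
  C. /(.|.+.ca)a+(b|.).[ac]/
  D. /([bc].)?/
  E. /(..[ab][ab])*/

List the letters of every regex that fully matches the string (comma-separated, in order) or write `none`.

E

A → no match — must end with "b"
B → no match
C → no match
D → no match
E → match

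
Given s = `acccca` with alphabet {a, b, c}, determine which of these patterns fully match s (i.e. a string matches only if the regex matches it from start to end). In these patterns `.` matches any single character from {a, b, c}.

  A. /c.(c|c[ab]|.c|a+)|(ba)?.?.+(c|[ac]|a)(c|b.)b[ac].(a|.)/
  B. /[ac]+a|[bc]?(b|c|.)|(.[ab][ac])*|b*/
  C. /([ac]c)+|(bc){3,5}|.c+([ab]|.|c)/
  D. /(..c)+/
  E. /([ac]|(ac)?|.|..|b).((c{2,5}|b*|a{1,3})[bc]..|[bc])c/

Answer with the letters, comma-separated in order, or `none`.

B, C

A → no match
B → match
C → match
D → no match — must end with `c`
E → no match — must end with `c`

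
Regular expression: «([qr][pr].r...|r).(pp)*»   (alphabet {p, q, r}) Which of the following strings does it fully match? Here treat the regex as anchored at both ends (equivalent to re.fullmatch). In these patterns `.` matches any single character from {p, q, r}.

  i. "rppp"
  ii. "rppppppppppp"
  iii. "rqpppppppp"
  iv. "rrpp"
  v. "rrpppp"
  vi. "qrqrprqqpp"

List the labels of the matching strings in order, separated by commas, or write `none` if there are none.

i → match
ii → match
iii → match
iv → match
v → match
vi → match

i, ii, iii, iv, v, vi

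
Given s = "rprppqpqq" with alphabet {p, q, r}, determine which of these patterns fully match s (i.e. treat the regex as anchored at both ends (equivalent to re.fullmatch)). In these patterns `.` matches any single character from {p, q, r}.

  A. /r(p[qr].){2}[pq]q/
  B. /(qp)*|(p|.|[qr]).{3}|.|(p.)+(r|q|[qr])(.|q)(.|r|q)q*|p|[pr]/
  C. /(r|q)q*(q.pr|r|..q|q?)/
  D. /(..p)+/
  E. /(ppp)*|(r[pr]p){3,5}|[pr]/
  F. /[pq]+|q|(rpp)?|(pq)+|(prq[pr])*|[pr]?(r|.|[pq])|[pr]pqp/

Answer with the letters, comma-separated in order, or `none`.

A

A → match
B → no match
C → no match
D → no match — must end with "p"
E → no match
F → no match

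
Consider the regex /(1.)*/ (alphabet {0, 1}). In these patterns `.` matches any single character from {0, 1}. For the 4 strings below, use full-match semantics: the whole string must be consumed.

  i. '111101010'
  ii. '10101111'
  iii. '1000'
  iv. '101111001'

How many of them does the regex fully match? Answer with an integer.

1

i → no match
ii → match
iii → no match
iv → no match
Total matched: 1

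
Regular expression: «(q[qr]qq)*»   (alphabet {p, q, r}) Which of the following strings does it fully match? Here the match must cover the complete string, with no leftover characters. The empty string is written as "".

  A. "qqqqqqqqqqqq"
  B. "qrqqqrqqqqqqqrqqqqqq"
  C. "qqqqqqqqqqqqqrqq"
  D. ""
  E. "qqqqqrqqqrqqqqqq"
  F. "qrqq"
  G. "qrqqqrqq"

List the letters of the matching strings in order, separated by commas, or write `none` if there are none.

A, B, C, D, E, F, G

A → match
B → match
C → match
D → match
E → match
F → match
G → match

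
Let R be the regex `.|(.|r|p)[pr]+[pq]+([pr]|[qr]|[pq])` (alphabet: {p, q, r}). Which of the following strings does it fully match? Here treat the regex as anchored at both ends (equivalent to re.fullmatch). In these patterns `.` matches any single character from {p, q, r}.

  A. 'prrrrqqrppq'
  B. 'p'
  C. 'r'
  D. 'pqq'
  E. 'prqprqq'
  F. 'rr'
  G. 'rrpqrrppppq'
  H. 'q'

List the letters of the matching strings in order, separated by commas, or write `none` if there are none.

A → no match
B → match
C → match
D → no match
E → no match
F → no match
G → no match
H → match

B, C, H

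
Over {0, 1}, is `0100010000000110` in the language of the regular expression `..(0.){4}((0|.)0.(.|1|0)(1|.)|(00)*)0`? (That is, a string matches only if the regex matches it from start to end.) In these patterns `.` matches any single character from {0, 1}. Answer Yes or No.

Yes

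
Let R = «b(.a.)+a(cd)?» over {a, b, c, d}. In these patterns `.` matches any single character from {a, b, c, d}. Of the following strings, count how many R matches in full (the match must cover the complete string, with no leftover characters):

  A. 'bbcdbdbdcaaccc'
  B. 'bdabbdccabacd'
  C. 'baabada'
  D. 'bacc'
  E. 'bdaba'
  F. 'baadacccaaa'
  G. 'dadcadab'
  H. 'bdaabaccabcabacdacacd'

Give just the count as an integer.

1

A → no match
B → no match
C → no match
D → no match
E → match
F → no match
G → no match — must start with 'b'
H → no match
Total matched: 1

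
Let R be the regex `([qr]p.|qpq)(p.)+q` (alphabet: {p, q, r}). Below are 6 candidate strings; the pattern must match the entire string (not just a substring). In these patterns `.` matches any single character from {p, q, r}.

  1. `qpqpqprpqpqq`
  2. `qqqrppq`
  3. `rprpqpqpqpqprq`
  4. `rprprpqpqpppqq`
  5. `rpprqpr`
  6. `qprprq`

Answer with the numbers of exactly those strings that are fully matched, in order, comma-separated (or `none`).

1, 3, 4, 6

1 → match
2 → no match
3 → match
4 → match
5 → no match — must end with `q`
6 → match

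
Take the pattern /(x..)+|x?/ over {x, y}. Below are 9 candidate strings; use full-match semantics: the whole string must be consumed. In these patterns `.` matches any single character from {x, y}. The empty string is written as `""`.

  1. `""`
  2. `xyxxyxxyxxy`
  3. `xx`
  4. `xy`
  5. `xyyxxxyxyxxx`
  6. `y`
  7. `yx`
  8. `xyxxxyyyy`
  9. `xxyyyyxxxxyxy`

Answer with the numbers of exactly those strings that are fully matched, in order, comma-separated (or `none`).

1

1 → match
2 → no match
3 → no match
4 → no match
5 → no match
6 → no match
7 → no match
8 → no match
9 → no match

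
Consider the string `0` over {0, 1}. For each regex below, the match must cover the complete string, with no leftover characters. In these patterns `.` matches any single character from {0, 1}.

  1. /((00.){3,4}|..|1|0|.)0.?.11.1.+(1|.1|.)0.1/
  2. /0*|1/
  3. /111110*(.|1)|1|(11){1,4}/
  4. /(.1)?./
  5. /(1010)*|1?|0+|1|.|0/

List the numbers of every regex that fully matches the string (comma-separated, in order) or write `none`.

1 → no match — must end with `1`
2 → match
3 → no match
4 → match
5 → match

2, 4, 5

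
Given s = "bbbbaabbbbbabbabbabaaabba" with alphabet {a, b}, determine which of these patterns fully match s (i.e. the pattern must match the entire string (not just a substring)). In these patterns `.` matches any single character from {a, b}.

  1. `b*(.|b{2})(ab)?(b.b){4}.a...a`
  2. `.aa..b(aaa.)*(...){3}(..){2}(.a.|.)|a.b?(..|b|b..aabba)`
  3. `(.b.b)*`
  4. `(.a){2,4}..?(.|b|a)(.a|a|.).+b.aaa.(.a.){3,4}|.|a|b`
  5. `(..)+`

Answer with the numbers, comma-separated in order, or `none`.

1 → match
2 → no match
3 → no match
4 → no match
5 → no match

1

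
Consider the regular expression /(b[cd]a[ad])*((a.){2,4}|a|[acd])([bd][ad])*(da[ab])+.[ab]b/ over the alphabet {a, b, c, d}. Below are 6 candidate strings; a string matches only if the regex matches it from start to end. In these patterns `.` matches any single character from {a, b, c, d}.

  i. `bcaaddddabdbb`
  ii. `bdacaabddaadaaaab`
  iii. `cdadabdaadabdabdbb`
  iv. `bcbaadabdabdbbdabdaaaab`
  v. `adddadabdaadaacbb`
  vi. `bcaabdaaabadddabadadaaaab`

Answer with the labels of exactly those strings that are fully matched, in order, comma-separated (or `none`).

i, iii, v, vi

i → match
ii → no match
iii → match
iv → no match
v → match
vi → match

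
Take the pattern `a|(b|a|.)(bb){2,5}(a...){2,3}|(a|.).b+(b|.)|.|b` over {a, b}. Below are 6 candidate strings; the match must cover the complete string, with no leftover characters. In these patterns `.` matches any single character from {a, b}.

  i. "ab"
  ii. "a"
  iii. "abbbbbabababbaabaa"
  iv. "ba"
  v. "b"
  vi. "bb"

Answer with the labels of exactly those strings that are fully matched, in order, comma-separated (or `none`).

ii, v

i → no match
ii → match
iii → no match
iv → no match
v → match
vi → no match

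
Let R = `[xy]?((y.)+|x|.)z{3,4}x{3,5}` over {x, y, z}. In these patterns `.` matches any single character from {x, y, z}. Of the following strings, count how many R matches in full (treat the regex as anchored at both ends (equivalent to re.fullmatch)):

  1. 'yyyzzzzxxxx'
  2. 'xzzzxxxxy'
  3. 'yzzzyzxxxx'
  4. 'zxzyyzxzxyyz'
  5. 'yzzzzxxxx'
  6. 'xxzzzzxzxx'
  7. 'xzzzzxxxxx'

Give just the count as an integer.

3

1. 'yyyzzzzxxxx' → match
2. 'xzzzxxxxy' → no match — must end with 'x'
3. 'yzzzyzxxxx' → no match
4. 'zxzyyzxzxyyz' → no match — must end with 'x'
5. 'yzzzzxxxx' → match
6. 'xxzzzzxzxx' → no match
7. 'xzzzzxxxxx' → match
Total matched: 3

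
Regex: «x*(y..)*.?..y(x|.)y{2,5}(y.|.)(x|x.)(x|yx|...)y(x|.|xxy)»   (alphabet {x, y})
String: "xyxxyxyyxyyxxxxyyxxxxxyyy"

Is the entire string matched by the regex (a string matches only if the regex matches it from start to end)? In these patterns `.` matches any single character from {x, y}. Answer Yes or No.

No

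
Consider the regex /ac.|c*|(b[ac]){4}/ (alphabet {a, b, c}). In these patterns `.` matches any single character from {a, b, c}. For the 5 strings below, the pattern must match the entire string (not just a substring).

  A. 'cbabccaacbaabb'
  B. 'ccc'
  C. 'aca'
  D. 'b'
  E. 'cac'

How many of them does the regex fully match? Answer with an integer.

A → no match
B. 'ccc' → match
C. 'aca' → match
D. 'b' → no match
E. 'cac' → no match
Total matched: 2

2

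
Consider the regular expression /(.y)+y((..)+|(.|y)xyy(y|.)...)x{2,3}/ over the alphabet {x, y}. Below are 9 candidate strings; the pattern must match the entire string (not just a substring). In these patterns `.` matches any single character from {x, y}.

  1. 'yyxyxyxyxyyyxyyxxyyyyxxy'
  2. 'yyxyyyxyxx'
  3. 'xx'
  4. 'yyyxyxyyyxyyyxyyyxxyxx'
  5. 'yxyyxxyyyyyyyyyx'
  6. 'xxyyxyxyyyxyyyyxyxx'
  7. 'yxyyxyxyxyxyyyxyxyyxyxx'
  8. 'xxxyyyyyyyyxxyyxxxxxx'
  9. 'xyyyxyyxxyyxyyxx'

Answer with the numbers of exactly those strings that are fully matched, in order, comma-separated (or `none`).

none

1 → no match — must end with 'x'
2 → no match
3 → no match
4 → no match
5 → no match
6 → no match
7 → no match
8 → no match
9 → no match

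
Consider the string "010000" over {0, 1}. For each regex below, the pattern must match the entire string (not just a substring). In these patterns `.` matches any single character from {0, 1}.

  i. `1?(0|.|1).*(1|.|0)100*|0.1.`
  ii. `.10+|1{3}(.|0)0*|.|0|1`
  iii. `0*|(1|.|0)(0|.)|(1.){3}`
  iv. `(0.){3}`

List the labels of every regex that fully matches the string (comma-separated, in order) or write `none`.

i → no match
ii → match
iii → no match
iv → match

ii, iv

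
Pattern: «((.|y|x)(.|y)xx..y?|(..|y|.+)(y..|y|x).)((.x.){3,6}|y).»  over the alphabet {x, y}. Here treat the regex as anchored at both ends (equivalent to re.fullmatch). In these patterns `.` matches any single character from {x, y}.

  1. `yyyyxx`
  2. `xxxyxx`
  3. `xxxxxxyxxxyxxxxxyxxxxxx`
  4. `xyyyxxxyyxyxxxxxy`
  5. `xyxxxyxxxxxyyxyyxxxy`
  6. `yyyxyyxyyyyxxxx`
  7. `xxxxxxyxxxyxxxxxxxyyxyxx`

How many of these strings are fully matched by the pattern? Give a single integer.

1. `yyyyxx` → no match
2. `xxxyxx` → no match
3 → match
4 → no match
5 → no match
6 → no match
7 → no match
Total matched: 1

1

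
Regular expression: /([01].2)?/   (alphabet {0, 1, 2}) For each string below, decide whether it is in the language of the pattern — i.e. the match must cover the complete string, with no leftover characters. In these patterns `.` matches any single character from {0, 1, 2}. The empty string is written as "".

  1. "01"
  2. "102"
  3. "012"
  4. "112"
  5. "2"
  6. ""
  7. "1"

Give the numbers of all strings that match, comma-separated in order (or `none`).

2, 3, 4, 6

1 → no match
2 → match
3 → match
4 → match
5 → no match
6 → match
7 → no match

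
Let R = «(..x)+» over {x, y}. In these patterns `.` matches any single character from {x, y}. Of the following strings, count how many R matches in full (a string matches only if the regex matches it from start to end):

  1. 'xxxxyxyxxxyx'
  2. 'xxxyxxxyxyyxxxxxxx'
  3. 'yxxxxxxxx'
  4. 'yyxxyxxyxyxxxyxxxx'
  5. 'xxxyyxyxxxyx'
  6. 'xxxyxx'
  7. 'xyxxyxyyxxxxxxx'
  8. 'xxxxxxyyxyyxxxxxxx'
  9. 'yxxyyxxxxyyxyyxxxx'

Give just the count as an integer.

9

1 → match
2 → match
3 → match
4 → match
5 → match
6 → match
7 → match
8 → match
9 → match
Total matched: 9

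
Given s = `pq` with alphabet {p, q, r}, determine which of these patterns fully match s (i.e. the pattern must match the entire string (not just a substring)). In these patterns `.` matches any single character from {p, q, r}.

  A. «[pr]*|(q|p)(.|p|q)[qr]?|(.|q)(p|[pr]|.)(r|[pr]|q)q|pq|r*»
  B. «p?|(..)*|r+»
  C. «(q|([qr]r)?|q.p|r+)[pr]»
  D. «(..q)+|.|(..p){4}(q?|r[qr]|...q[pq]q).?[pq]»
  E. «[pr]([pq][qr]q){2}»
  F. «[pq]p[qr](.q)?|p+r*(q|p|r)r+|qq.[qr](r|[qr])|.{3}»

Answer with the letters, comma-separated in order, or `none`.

A, B

A → match
B → match
C → no match
D → no match
E → no match
F → no match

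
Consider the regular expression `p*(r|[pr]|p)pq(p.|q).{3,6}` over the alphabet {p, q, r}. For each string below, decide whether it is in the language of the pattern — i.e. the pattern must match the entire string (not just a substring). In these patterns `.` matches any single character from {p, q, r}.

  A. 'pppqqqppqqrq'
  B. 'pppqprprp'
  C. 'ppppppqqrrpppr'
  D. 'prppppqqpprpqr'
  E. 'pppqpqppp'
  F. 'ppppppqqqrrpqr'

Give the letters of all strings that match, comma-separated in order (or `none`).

B, C, E, F

A. 'pppqqqppqqrq' → no match
B. 'pppqprprp' → match
C → match
D → no match
E. 'pppqpqppp' → match
F → match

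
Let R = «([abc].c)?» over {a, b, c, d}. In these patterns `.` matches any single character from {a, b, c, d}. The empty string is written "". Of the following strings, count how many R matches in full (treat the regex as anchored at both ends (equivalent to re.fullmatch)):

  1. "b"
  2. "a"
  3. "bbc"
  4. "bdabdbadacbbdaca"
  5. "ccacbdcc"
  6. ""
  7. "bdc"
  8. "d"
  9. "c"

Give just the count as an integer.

3

1 → no match
2 → no match
3 → match
4 → no match
5 → no match
6 → match
7 → match
8 → no match
9 → no match
Total matched: 3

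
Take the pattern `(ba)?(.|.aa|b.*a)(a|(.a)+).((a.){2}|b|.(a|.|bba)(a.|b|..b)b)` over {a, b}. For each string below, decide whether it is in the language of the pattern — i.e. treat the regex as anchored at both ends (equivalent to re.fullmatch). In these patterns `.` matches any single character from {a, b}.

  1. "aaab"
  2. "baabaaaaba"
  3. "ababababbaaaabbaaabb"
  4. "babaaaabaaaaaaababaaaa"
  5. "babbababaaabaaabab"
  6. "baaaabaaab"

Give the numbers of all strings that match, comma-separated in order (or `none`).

1 → match
2 → no match
3 → no match
4 → match
5 → match
6 → match

1, 4, 5, 6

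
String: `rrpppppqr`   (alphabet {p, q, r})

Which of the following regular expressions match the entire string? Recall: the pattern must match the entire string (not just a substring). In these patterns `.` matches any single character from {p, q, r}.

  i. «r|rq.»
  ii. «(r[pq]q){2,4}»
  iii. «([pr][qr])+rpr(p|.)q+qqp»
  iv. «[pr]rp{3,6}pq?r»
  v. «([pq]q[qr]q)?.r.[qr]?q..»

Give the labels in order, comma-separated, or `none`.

i → no match
ii → no match — must end with `q`
iii → no match — must end with `qqqp`
iv → match
v → no match

iv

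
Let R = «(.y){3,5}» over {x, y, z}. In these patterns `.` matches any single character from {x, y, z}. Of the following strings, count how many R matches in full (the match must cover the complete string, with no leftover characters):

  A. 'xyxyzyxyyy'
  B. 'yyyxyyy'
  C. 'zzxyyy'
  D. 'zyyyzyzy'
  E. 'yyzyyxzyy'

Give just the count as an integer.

2

A → match
B → no match
C → no match
D → match
E → no match
Total matched: 2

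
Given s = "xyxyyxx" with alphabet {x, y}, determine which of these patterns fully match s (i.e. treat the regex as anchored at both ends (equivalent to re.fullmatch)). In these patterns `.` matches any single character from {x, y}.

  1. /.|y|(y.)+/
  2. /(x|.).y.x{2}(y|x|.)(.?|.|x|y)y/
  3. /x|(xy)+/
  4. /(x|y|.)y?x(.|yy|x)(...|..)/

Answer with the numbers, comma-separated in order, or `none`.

1 → no match
2 → no match — must end with "y"
3 → no match
4 → match

4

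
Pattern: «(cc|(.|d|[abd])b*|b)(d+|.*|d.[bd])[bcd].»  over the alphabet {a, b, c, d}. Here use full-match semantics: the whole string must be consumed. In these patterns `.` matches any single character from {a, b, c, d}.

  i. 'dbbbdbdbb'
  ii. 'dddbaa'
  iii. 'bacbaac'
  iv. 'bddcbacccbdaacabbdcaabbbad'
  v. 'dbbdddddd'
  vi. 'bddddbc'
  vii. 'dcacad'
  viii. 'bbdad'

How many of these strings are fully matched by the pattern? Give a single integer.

3

i. 'dbbbdbdbb' → match
ii. 'dddbaa' → no match
iii. 'bacbaac' → no match
iv → no match
v. 'dbbdddddd' → match
vi. 'bddddbc' → match
vii. 'dcacad' → no match
viii. 'bbdad' → no match
Total matched: 3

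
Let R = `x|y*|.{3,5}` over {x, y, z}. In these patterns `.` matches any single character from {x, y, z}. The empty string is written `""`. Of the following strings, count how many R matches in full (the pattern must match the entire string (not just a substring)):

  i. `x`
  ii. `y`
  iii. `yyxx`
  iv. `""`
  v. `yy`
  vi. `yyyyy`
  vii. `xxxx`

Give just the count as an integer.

7

i → match
ii → match
iii → match
iv → match
v → match
vi → match
vii → match
Total matched: 7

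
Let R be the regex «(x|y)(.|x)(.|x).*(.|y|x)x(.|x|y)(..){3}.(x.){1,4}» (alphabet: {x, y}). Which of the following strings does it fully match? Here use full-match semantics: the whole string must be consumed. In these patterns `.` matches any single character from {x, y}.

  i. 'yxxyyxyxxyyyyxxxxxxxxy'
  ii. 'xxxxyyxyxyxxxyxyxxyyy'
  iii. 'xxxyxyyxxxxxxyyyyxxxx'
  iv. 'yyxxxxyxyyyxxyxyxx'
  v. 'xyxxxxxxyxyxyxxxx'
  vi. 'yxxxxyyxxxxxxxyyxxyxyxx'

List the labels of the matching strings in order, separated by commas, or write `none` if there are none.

i, iii, iv, v, vi

i → match
ii → no match
iii → match
iv → match
v → match
vi → match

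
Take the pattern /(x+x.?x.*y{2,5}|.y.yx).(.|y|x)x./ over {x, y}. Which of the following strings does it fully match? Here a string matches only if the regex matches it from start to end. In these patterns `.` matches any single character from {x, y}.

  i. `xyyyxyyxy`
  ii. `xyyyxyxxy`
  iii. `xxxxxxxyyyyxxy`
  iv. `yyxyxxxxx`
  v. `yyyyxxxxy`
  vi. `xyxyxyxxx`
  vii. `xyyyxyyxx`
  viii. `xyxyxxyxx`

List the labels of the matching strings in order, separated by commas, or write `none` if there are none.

i → match
ii → match
iii → match
iv → match
v → match
vi → match
vii → match
viii → match

i, ii, iii, iv, v, vi, vii, viii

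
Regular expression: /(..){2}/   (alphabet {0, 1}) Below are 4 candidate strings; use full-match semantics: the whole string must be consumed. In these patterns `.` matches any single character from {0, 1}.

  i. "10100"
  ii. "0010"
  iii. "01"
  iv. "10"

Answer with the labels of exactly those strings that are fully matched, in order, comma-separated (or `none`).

i → no match
ii → match
iii → no match
iv → no match

ii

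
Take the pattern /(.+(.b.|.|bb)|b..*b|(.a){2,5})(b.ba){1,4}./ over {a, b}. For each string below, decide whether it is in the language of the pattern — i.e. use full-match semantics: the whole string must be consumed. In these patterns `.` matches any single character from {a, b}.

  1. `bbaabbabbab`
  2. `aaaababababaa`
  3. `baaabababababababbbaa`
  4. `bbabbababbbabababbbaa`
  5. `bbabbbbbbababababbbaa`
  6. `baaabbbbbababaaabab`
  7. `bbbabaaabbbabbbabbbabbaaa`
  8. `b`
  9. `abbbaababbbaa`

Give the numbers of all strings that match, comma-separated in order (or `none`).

2, 3, 4, 5, 9

1 → no match
2 → match
3 → match
4 → match
5 → match
6 → no match
7 → no match
8 → no match
9 → match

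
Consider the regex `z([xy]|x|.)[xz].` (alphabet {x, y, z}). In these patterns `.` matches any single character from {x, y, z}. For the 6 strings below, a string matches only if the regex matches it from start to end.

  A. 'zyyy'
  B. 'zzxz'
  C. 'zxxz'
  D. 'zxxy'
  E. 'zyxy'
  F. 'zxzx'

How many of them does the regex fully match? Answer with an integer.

A → no match
B → match
C → match
D → match
E → match
F → match
Total matched: 5

5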